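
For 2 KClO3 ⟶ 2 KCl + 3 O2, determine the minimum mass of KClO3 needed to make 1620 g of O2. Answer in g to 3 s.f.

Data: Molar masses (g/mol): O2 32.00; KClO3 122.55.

4140 g

n(O2) = 1620 / 32.00 = 50.63 mol
n(KClO3) = (2/3) × 50.63 = 33.75 mol
mass = 33.75 × 122.55 = 4136 g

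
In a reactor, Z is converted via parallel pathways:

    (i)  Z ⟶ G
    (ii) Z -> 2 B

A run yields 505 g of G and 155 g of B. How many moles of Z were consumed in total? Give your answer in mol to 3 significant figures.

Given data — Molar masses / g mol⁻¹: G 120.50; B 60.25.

n(G) = 505 / 120.50 = 4.191 mol
n(B) = 155 / 60.25 = 2.573 mol
n(Z) via (i) = (1/1)×4.191 = 4.191 mol
n(Z) via (ii) = (1/2)×2.573 = 1.287 mol
total n(Z) = 4.191 + 1.287 = 5.478 mol

5.48 mol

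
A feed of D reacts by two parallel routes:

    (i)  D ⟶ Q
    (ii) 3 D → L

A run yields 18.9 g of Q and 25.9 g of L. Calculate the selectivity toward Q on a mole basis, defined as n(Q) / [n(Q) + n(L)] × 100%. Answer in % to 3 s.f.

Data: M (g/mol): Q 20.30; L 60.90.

n(Q) = 18.9 / 20.30 = 0.9310 mol
n(L) = 25.9 / 60.90 = 0.4253 mol
selectivity = 0.9310/(0.9310+0.4253) × 100 = 68.64 %

68.6 %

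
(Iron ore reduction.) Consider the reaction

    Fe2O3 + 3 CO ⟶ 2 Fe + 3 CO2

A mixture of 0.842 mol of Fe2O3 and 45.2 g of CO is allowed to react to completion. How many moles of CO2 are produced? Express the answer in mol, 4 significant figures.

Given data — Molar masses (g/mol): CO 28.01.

1.614 mol

n(Fe2O3) = 0.8420 mol
n(CO) = 45.20 / 28.01 = 1.614 mol
n/ν → Fe2O3: 0.8420, CO: 0.5380; CO is limiting.
n(CO2) = (3/3) × 1.614 = 1.614 mol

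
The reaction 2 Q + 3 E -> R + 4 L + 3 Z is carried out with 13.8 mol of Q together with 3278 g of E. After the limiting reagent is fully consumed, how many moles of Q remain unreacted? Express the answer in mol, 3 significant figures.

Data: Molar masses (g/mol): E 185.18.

2.00 mol

n(Q) = 13.80 mol
n(E) = 3278 / 185.18 = 17.70 mol
n/ν for Q = 13.80/2 = 6.900
n/ν for E = 17.70/3 = 5.900
Smallest n/ν is E → limiting reagent.
Q consumed = (2/3) × 17.70 = 11.80 mol
Q remaining = 13.80 − 11.80 = 2.000 mol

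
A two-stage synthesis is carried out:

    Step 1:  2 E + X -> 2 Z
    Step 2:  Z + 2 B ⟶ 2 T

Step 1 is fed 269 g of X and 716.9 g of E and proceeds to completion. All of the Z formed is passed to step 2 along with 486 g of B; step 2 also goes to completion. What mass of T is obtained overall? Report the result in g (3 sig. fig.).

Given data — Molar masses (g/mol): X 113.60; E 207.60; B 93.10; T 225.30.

Step 1:
n(X) = 269.0 / 113.60 = 2.368 mol
n(E) = 716.9 / 207.60 = 3.453 mol
n/ν for X = 2.368/1 = 2.368
n/ν for E = 3.453/2 = 1.727
Smallest n/ν is E → limiting reagent.
n(Z) produced = (2/2) × 3.453 = 3.453 mol
Step 2:
n(Z) available = 3.453 mol
n(B) = 486.0 / 93.10 = 5.220 mol
n/ν for Z = 3.453/1 = 3.453
n/ν for B = 5.220/2 = 2.610
Smallest n/ν is B → limiting reagent.
n(T) = (2/2) × 5.220 = 5.220 mol
mass = 5.220 × 225.30 = 1176 g

1180 g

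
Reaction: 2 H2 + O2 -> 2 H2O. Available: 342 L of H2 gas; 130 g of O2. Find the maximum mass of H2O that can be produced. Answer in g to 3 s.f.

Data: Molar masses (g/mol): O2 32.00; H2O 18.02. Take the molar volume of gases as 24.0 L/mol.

n(H2) = 342.0 / 24.0 = 14.25 mol
n(O2) = 130.0 / 32.00 = 4.063 mol
n/ν → H2: 7.125, O2: 4.063; O2 is limiting.
n(H2O) = (2/1) × 4.063 = 8.126 mol
mass = 8.126 × 18.02 = 146.4 g

146 g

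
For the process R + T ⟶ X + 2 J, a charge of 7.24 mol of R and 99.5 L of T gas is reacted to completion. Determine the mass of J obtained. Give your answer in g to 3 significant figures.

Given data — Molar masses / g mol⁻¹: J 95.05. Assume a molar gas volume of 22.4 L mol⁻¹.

844 g

n(R) = 7.240 mol
n(T) = 99.50 / 22.4 = 4.442 mol
n/ν for R = 7.240/1 = 7.240
n/ν for T = 4.442/1 = 4.442
Smallest n/ν is T → limiting reagent.
n(J) = (2/1) × 4.442 = 8.884 mol
mass = 8.884 × 95.05 = 844.4 g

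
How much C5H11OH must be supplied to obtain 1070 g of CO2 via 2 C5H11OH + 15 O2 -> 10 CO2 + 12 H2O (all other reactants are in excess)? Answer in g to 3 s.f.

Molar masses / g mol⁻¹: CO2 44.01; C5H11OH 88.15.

429 g

n(CO2) = 1070 / 44.01 = 24.31 mol
n(C5H11OH) = (2/10) × 24.31 = 4.862 mol
mass = 4.862 × 88.15 = 428.6 g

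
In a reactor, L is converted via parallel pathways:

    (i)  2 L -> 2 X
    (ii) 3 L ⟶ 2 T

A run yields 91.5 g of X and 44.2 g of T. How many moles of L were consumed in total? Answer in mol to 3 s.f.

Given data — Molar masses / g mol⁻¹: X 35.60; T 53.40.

n(X) = 91.5 / 35.60 = 2.570 mol
n(T) = 44.2 / 53.40 = 0.8277 mol
n(L) via (i) = (2/2)×2.570 = 2.570 mol
n(L) via (ii) = (3/2)×0.8277 = 1.242 mol
total n(L) = 2.570 + 1.242 = 3.812 mol

3.81 mol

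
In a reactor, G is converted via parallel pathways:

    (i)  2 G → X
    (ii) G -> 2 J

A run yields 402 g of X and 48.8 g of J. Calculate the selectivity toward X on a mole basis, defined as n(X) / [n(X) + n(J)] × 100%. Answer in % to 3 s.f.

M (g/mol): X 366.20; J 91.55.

67.3 %

n(X) = 402 / 366.20 = 1.098 mol
n(J) = 48.8 / 91.55 = 0.5330 mol
selectivity = 1.098/(1.098+0.5330) × 100 = 67.32 %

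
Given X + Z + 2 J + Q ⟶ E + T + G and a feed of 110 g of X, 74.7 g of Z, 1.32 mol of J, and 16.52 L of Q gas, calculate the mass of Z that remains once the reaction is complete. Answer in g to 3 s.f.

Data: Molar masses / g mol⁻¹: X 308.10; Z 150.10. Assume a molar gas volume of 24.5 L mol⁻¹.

n(X) = 110.0 / 308.10 = 0.3570 mol
n(Z) = 74.70 / 150.10 = 0.4977 mol
n(J) = 1.320 mol
n(Q) = 16.52 / 24.5 = 0.6743 mol
n/ν → X: 0.3570, Z: 0.4977, J: 0.6600, Q: 0.6743; X is limiting.
Z consumed = (1/1) × 0.3570 = 0.3570 mol
Z remaining = 0.4977 − 0.3570 = 0.1407 mol
mass = 0.1407 × 150.10 = 21.12 g

21.1 g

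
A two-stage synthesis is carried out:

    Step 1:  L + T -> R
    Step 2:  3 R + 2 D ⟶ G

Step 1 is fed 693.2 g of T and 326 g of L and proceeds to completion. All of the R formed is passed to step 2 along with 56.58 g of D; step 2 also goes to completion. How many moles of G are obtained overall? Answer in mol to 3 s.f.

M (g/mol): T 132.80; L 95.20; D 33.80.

Step 1:
n(T) = 693.2 / 132.80 = 5.220 mol
n(L) = 326.0 / 95.20 = 3.424 mol
n/ν → T: 5.220, L: 3.424; L is limiting.
n(R) produced = (1/1) × 3.424 = 3.424 mol
Step 2:
n(R) available = 3.424 mol
n(D) = 56.58 / 33.80 = 1.674 mol
n/ν → R: 1.141, D: 0.8370; D is limiting.
n(G) = (1/2) × 1.674 = 0.8370 mol

0.837 mol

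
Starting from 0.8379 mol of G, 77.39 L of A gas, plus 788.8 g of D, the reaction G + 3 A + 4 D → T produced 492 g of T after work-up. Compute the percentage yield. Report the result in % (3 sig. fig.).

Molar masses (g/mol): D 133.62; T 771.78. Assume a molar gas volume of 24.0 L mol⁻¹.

76.1 %

n(G) = 0.8379 mol
n(A) = 77.39 / 24.0 = 3.225 mol
n(D) = 788.8 / 133.62 = 5.903 mol
n/ν for G = 0.8379/1 = 0.8379
n/ν for A = 3.225/3 = 1.075
n/ν for D = 5.903/4 = 1.476
Smallest n/ν is G → limiting reagent.
theoretical n(T) = (1/1) × 0.8379 = 0.8379 mol → 646.7 g
% yield = 492 / 646.7 × 100 = 76.08 %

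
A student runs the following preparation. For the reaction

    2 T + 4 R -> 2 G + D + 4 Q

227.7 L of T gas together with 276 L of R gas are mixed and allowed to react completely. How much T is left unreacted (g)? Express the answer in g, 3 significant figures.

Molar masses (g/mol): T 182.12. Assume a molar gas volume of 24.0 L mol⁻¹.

n(T) = 227.7 / 24.0 = 9.488 mol
n(R) = 276.0 / 24.0 = 11.50 mol
n/ν for T = 9.488/2 = 4.744
n/ν for R = 11.50/4 = 2.875
Smallest n/ν is R → limiting reagent.
T consumed = (2/4) × 11.50 = 5.750 mol
T remaining = 9.488 − 5.750 = 3.738 mol
mass = 3.738 × 182.12 = 680.8 g

681 g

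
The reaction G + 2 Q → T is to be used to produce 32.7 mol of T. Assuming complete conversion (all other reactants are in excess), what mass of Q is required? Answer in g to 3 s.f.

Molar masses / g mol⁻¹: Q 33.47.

2190 g

n(T) = 32.70 mol
n(Q) = (2/1) × 32.70 = 65.40 mol
mass = 65.40 × 33.47 = 2189 g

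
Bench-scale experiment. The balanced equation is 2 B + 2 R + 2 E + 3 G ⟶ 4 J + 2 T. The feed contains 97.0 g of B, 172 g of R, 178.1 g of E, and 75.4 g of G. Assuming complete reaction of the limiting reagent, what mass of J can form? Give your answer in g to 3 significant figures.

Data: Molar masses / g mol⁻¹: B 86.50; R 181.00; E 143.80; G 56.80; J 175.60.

n(B) = 97.00 / 86.50 = 1.121 mol
n(R) = 172.0 / 181.00 = 0.9503 mol
n(E) = 178.1 / 143.80 = 1.239 mol
n(G) = 75.40 / 56.80 = 1.327 mol
n/ν for B = 1.121/2 = 0.5605
n/ν for R = 0.9503/2 = 0.4752
n/ν for E = 1.239/2 = 0.6195
n/ν for G = 1.327/3 = 0.4423
Smallest n/ν is G → limiting reagent.
n(J) = (4/3) × 1.327 = 1.769 mol
mass = 1.769 × 175.60 = 310.6 g

311 g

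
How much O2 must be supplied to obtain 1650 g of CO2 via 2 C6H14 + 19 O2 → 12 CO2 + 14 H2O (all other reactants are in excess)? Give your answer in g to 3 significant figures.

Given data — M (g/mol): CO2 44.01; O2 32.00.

n(CO2) = 1650 / 44.01 = 37.49 mol
n(O2) = (19/12) × 37.49 = 59.36 mol
mass = 59.36 × 32.00 = 1900 g

1900 g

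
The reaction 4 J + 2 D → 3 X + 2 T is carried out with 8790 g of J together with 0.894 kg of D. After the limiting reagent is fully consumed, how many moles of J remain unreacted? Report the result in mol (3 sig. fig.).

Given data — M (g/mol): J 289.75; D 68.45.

4.22 mol

n(J) = 8790 / 289.75 = 30.34 mol
n(D) = 0.8940×1000 / 68.45 = 13.06 mol
n/ν for J = 30.34/4 = 7.585
n/ν for D = 13.06/2 = 6.530
Smallest n/ν is D → limiting reagent.
J consumed = (4/2) × 13.06 = 26.12 mol
J remaining = 30.34 − 26.12 = 4.220 mol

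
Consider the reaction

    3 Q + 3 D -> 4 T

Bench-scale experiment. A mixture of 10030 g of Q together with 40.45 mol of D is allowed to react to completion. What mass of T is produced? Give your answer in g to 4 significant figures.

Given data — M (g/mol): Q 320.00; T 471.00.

n(Q) = 10030 / 320.00 = 31.34 mol
n(D) = 40.45 mol
n/ν for Q = 31.34/3 = 10.45
n/ν for D = 40.45/3 = 13.48
Smallest n/ν is Q → limiting reagent.
n(T) = (4/3) × 31.34 = 41.79 mol
mass = 41.79 × 471.00 = 19680 g

19680 g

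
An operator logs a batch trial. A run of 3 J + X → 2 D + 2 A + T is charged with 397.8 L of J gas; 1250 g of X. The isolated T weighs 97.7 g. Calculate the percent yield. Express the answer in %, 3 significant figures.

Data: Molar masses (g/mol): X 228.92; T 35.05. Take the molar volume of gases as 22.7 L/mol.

51.0 %

n(J) = 397.8 / 22.7 = 17.52 mol
n(X) = 1250 / 228.92 = 5.460 mol
n/ν for J = 17.52/3 = 5.840
n/ν for X = 5.460/1 = 5.460
Smallest n/ν is X → limiting reagent.
theoretical n(T) = (1/1) × 5.460 = 5.460 mol → 191.4 g
% yield = 97.7 / 191.4 × 100 = 51.04 %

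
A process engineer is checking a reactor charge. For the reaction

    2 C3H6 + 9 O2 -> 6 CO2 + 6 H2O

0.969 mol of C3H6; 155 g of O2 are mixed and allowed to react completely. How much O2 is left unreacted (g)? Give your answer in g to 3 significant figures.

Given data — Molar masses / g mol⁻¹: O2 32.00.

15.5 g

n(C3H6) = 0.9690 mol
n(O2) = 155.0 / 32.00 = 4.844 mol
n/ν for C3H6 = 0.9690/2 = 0.4845
n/ν for O2 = 4.844/9 = 0.5382
Smallest n/ν is C3H6 → limiting reagent.
O2 consumed = (9/2) × 0.9690 = 4.361 mol
O2 remaining = 4.844 − 4.361 = 0.4830 mol
mass = 0.4830 × 32.00 = 15.46 g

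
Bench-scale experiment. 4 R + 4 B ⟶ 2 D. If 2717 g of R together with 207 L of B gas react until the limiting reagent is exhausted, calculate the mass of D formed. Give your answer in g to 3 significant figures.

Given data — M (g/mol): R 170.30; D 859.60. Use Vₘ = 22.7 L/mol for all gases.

n(R) = 2717 / 170.30 = 15.95 mol
n(B) = 207.0 / 22.7 = 9.119 mol
n/ν for R = 15.95/4 = 3.988
n/ν for B = 9.119/4 = 2.280
Smallest n/ν is B → limiting reagent.
n(D) = (2/4) × 9.119 = 4.560 mol
mass = 4.560 × 859.60 = 3920 g

3920 g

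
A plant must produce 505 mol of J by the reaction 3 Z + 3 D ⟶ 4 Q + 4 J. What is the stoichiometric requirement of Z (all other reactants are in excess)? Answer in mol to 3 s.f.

n(J) = 505.0 mol
n(Z) = (3/4) × 505.0 = 378.8 mol

379 mol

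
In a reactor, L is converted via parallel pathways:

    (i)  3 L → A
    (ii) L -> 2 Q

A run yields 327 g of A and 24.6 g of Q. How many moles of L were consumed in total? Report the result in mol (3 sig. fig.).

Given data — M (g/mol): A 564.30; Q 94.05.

n(A) = 327 / 564.30 = 0.5795 mol
n(Q) = 24.6 / 94.05 = 0.2616 mol
n(L) via (i) = (3/1)×0.5795 = 1.739 mol
n(L) via (ii) = (1/2)×0.2616 = 0.1308 mol
total n(L) = 1.739 + 0.1308 = 1.870 mol

1.87 mol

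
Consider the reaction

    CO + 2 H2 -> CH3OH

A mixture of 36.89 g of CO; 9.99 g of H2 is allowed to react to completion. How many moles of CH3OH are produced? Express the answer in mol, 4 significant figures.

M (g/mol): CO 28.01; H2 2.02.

n(CO) = 36.89 / 28.01 = 1.317 mol
n(H2) = 9.990 / 2.02 = 4.946 mol
n/ν → CO: 1.317, H2: 2.473; CO is limiting.
n(CH3OH) = (1/1) × 1.317 = 1.317 mol

1.317 mol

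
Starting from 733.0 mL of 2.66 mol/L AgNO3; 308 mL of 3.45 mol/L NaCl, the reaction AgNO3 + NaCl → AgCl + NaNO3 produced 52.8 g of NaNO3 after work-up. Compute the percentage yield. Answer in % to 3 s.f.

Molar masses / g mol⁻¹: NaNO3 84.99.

n(AgNO3) = 2.66 × 733.0/1000 = 1.950 mol
n(NaCl) = 3.45 × 308.0/1000 = 1.063 mol
n/ν for AgNO3 = 1.950/1 = 1.950
n/ν for NaCl = 1.063/1 = 1.063
Smallest n/ν is NaCl → limiting reagent.
theoretical n(NaNO3) = (1/1) × 1.063 = 1.063 mol → 90.34 g
% yield = 52.8 / 90.34 × 100 = 58.45 %

58.5 %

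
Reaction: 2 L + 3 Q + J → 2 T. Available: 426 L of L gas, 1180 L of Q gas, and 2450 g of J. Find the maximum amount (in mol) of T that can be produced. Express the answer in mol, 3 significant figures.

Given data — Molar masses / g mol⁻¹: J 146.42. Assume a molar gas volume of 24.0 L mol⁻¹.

17.8 mol

n(L) = 426.0 / 24.0 = 17.75 mol
n(Q) = 1180 / 24.0 = 49.17 mol
n(J) = 2450 / 146.42 = 16.73 mol
n/ν for L = 17.75/2 = 8.875
n/ν for Q = 49.17/3 = 16.39
n/ν for J = 16.73/1 = 16.73
Smallest n/ν is L → limiting reagent.
n(T) = (2/2) × 17.75 = 17.75 mol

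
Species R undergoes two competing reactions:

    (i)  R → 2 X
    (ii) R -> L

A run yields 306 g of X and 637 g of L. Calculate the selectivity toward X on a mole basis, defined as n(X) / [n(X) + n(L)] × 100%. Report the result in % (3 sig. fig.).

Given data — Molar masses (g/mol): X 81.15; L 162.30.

49.0 %

n(X) = 306 / 81.15 = 3.771 mol
n(L) = 637 / 162.30 = 3.925 mol
selectivity = 3.771/(3.771+3.925) × 100 = 49.00 %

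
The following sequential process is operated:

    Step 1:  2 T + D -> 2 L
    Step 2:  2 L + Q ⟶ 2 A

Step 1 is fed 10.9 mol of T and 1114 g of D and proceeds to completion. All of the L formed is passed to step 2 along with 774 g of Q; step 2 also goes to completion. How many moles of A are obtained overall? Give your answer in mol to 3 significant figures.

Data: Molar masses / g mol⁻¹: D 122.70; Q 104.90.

Step 1:
n(T) = 10.90 mol
n(D) = 1114 / 122.70 = 9.079 mol
n/ν for T = 10.90/2 = 5.450
n/ν for D = 9.079/1 = 9.079
Smallest n/ν is T → limiting reagent.
n(L) produced = (2/2) × 10.90 = 10.90 mol
Step 2:
n(L) available = 10.90 mol
n(Q) = 774.0 / 104.90 = 7.378 mol
n/ν for L = 10.90/2 = 5.450
n/ν for Q = 7.378/1 = 7.378
Smallest n/ν is L → limiting reagent.
n(A) = (2/2) × 10.90 = 10.90 mol

10.9 mol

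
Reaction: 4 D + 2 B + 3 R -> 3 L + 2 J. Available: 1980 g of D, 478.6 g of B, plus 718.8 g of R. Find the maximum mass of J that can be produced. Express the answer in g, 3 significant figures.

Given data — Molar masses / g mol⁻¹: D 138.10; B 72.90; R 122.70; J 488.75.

1910 g

n(D) = 1980 / 138.10 = 14.34 mol
n(B) = 478.6 / 72.90 = 6.565 mol
n(R) = 718.8 / 122.70 = 5.858 mol
n/ν → D: 3.585, B: 3.283, R: 1.953; R is limiting.
n(J) = (2/3) × 5.858 = 3.905 mol
mass = 3.905 × 488.75 = 1909 g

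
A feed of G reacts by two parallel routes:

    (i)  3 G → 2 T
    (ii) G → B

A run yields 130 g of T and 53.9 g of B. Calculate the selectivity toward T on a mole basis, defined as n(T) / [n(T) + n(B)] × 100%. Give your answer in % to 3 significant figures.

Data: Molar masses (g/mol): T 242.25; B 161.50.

61.7 %

n(T) = 130 / 242.25 = 0.5366 mol
n(B) = 53.9 / 161.50 = 0.3337 mol
selectivity = 0.5366/(0.5366+0.3337) × 100 = 61.66 %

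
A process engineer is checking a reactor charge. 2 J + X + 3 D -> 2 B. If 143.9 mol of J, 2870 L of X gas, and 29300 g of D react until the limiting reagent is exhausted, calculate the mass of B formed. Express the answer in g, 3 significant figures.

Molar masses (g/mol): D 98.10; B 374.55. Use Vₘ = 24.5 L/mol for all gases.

53900 g

n(J) = 143.9 mol
n(X) = 2870 / 24.5 = 117.1 mol
n(D) = 29300 / 98.10 = 298.7 mol
n/ν → J: 71.95, X: 117.1, D: 99.57; J is limiting.
n(B) = (2/2) × 143.9 = 143.9 mol
mass = 143.9 × 374.55 = 53900 g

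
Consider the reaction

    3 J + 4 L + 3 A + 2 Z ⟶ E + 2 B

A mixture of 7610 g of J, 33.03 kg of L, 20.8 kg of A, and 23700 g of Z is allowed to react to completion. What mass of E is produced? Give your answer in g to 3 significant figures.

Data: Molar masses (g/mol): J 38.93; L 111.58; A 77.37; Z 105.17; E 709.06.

n(J) = 7610 / 38.93 = 195.5 mol
n(L) = 33.03×1000 / 111.58 = 296.0 mol
n(A) = 20.80×1000 / 77.37 = 268.8 mol
n(Z) = 23700 / 105.17 = 225.3 mol
n/ν for J = 195.5/3 = 65.17
n/ν for L = 296.0/4 = 74.00
n/ν for A = 268.8/3 = 89.60
n/ν for Z = 225.3/2 = 112.7
Smallest n/ν is J → limiting reagent.
n(E) = (1/3) × 195.5 = 65.17 mol
mass = 65.17 × 709.06 = 46210 g

46200 g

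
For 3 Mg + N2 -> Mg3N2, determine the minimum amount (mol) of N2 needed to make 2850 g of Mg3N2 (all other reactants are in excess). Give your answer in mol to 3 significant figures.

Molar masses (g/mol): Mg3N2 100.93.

n(Mg3N2) = 2850 / 100.93 = 28.24 mol
n(N2) = (1/1) × 28.24 = 28.24 mol

28.2 mol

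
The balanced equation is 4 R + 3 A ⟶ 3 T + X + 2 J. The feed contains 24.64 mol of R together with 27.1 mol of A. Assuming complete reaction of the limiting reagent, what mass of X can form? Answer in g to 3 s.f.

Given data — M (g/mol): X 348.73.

n(R) = 24.64 mol
n(A) = 27.10 mol
n/ν → R: 6.160, A: 9.033; R is limiting.
n(X) = (1/4) × 24.64 = 6.160 mol
mass = 6.160 × 348.73 = 2148 g

2150 g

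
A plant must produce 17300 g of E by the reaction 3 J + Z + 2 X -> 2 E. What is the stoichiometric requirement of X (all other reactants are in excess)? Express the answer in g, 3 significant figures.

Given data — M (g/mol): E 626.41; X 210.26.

n(E) = 17300 / 626.41 = 27.62 mol
n(X) = (2/2) × 27.62 = 27.62 mol
mass = 27.62 × 210.26 = 5807 g

5810 g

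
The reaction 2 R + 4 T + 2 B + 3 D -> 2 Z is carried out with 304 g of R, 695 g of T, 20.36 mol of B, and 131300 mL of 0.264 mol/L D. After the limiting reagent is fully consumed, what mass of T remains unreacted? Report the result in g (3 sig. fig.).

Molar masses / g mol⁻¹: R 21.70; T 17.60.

202 g

n(R) = 304.0 / 21.70 = 14.01 mol
n(T) = 695.0 / 17.60 = 39.49 mol
n(B) = 20.36 mol
n(D) = 0.264 × 131300/1000 = 34.66 mol
n/ν → R: 7.005, T: 9.873, B: 10.18, D: 11.55; R is limiting.
T consumed = (4/2) × 14.01 = 28.02 mol
T remaining = 39.49 − 28.02 = 11.47 mol
mass = 11.47 × 17.60 = 201.9 g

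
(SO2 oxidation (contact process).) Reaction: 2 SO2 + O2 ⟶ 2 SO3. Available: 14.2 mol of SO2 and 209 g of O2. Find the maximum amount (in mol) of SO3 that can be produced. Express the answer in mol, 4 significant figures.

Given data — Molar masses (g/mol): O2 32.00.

13.06 mol

n(SO2) = 14.20 mol
n(O2) = 209.0 / 32.00 = 6.531 mol
n/ν → SO2: 7.100, O2: 6.531; O2 is limiting.
n(SO3) = (2/1) × 6.531 = 13.06 mol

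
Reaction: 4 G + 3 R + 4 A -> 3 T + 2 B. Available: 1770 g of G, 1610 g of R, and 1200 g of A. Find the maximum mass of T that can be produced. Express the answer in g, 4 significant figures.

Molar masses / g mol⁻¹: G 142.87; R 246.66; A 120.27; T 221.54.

n(G) = 1770 / 142.87 = 12.39 mol
n(R) = 1610 / 246.66 = 6.527 mol
n(A) = 1200 / 120.27 = 9.978 mol
n/ν for G = 12.39/4 = 3.098
n/ν for R = 6.527/3 = 2.176
n/ν for A = 9.978/4 = 2.495
Smallest n/ν is R → limiting reagent.
n(T) = (3/3) × 6.527 = 6.527 mol
mass = 6.527 × 221.54 = 1446 g

1446 g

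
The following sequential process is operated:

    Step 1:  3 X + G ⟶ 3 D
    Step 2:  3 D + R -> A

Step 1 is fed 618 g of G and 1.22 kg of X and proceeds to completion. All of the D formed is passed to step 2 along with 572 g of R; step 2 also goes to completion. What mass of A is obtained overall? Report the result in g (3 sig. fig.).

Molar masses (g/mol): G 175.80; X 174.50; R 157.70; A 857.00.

2000 g

Step 1:
n(G) = 618.0 / 175.80 = 3.515 mol
n(X) = 1.220×1000 / 174.50 = 6.991 mol
n/ν for G = 3.515/1 = 3.515
n/ν for X = 6.991/3 = 2.330
Smallest n/ν is X → limiting reagent.
n(D) produced = (3/3) × 6.991 = 6.991 mol
Step 2:
n(D) available = 6.991 mol
n(R) = 572.0 / 157.70 = 3.627 mol
n/ν for D = 6.991/3 = 2.330
n/ν for R = 3.627/1 = 3.627
Smallest n/ν is D → limiting reagent.
n(A) = (1/3) × 6.991 = 2.330 mol
mass = 2.330 × 857.00 = 1997 g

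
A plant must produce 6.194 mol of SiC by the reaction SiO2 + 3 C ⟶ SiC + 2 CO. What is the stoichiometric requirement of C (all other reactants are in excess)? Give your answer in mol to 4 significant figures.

18.58 mol

n(SiC) = 6.194 mol
n(C) = (3/1) × 6.194 = 18.58 mol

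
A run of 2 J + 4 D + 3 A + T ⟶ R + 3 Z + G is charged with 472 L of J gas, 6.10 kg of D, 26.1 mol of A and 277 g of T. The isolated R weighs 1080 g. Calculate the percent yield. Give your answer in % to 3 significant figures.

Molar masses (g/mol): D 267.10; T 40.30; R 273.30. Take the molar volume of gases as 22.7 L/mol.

69.2 %

n(J) = 472.0 / 22.7 = 20.79 mol
n(D) = 6.100×1000 / 267.10 = 22.84 mol
n(A) = 26.10 mol
n(T) = 277.0 / 40.30 = 6.873 mol
n/ν for J = 20.79/2 = 10.40
n/ν for D = 22.84/4 = 5.710
n/ν for A = 26.10/3 = 8.700
n/ν for T = 6.873/1 = 6.873
Smallest n/ν is D → limiting reagent.
theoretical n(R) = (1/4) × 22.84 = 5.710 mol → 1561 g
% yield = 1080 / 1561 × 100 = 69.19 %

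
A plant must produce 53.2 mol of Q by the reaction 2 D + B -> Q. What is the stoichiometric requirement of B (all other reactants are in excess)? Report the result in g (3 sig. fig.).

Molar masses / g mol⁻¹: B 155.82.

8290 g

n(Q) = 53.20 mol
n(B) = (1/1) × 53.20 = 53.20 mol
mass = 53.20 × 155.82 = 8290 g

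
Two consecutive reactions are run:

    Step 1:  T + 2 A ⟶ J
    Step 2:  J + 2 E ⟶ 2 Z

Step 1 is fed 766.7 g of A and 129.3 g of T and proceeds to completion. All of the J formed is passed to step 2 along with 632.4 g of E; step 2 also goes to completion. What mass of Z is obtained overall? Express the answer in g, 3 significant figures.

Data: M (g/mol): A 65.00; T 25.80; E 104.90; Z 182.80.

1100 g

Step 1:
n(A) = 766.7 / 65.00 = 11.80 mol
n(T) = 129.3 / 25.80 = 5.012 mol
n/ν for A = 11.80/2 = 5.900
n/ν for T = 5.012/1 = 5.012
Smallest n/ν is T → limiting reagent.
n(J) produced = (1/1) × 5.012 = 5.012 mol
Step 2:
n(J) available = 5.012 mol
n(E) = 632.4 / 104.90 = 6.029 mol
n/ν for J = 5.012/1 = 5.012
n/ν for E = 6.029/2 = 3.015
Smallest n/ν is E → limiting reagent.
n(Z) = (2/2) × 6.029 = 6.029 mol
mass = 6.029 × 182.80 = 1102 g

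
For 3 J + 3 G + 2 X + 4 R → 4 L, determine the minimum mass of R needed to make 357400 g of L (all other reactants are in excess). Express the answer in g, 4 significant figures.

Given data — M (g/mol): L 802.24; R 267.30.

119100 g

n(L) = 357400 / 802.24 = 445.5 mol
n(R) = (4/4) × 445.5 = 445.5 mol
mass = 445.5 × 267.30 = 119100 g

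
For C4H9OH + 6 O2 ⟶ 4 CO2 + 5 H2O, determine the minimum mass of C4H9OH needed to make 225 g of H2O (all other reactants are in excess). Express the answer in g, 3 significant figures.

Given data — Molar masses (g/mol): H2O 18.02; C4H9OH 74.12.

185 g

n(H2O) = 225 / 18.02 = 12.49 mol
n(C4H9OH) = (1/5) × 12.49 = 2.498 mol
mass = 2.498 × 74.12 = 185.2 g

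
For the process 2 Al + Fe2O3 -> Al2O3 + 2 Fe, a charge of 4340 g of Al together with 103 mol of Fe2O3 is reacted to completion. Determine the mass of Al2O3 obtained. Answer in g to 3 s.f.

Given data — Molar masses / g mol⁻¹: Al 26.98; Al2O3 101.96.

8200 g

n(Al) = 4340 / 26.98 = 160.9 mol
n(Fe2O3) = 103.0 mol
n/ν for Al = 160.9/2 = 80.45
n/ν for Fe2O3 = 103.0/1 = 103.0
Smallest n/ν is Al → limiting reagent.
n(Al2O3) = (1/2) × 160.9 = 80.45 mol
mass = 80.45 × 101.96 = 8203 g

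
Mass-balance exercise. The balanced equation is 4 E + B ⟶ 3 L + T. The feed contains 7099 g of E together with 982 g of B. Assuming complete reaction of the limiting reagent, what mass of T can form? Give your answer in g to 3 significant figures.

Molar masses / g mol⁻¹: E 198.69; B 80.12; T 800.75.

7150 g

n(E) = 7099 / 198.69 = 35.73 mol
n(B) = 982.0 / 80.12 = 12.26 mol
n/ν for E = 35.73/4 = 8.933
n/ν for B = 12.26/1 = 12.26
Smallest n/ν is E → limiting reagent.
n(T) = (1/4) × 35.73 = 8.933 mol
mass = 8.933 × 800.75 = 7153 g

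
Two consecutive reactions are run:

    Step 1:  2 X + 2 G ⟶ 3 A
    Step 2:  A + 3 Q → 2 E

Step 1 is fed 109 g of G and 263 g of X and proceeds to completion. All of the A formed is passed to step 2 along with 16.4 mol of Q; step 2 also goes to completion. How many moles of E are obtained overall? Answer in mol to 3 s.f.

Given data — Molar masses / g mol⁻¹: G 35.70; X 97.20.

Step 1:
n(G) = 109.0 / 35.70 = 3.053 mol
n(X) = 263.0 / 97.20 = 2.706 mol
n/ν for G = 3.053/2 = 1.527
n/ν for X = 2.706/2 = 1.353
Smallest n/ν is X → limiting reagent.
n(A) produced = (3/2) × 2.706 = 4.059 mol
Step 2:
n(A) available = 4.059 mol
n(Q) = 16.40 mol
n/ν for A = 4.059/1 = 4.059
n/ν for Q = 16.40/3 = 5.467
Smallest n/ν is A → limiting reagent.
n(E) = (2/1) × 4.059 = 8.118 mol

8.12 mol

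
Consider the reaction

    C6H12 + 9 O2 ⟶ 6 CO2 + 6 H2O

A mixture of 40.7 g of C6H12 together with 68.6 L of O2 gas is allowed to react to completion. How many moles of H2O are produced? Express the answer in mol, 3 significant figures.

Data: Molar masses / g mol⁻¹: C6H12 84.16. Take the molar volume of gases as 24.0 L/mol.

1.91 mol

n(C6H12) = 40.70 / 84.16 = 0.4836 mol
n(O2) = 68.60 / 24.0 = 2.858 mol
n/ν → C6H12: 0.4836, O2: 0.3176; O2 is limiting.
n(H2O) = (6/9) × 2.858 = 1.905 mol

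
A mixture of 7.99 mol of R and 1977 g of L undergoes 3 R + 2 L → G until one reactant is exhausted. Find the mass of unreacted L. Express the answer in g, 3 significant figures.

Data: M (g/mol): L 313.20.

309 g

n(R) = 7.990 mol
n(L) = 1977 / 313.20 = 6.312 mol
n/ν → R: 2.663, L: 3.156; R is limiting.
L consumed = (2/3) × 7.990 = 5.327 mol
L remaining = 6.312 − 5.327 = 0.9850 mol
mass = 0.9850 × 313.20 = 308.5 g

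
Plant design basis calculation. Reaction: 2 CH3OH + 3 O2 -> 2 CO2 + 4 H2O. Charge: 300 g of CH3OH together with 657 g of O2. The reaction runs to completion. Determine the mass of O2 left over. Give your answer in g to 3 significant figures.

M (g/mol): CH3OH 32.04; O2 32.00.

208 g

n(CH3OH) = 300.0 / 32.04 = 9.363 mol
n(O2) = 657.0 / 32.00 = 20.53 mol
n/ν for CH3OH = 9.363/2 = 4.682
n/ν for O2 = 20.53/3 = 6.843
Smallest n/ν is CH3OH → limiting reagent.
O2 consumed = (3/2) × 9.363 = 14.04 mol
O2 remaining = 20.53 − 14.04 = 6.490 mol
mass = 6.490 × 32.00 = 207.7 g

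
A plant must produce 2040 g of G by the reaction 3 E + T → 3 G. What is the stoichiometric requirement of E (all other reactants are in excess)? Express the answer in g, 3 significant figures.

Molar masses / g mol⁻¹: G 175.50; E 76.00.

883 g

n(G) = 2040 / 175.50 = 11.62 mol
n(E) = (3/3) × 11.62 = 11.62 mol
mass = 11.62 × 76.00 = 883.1 g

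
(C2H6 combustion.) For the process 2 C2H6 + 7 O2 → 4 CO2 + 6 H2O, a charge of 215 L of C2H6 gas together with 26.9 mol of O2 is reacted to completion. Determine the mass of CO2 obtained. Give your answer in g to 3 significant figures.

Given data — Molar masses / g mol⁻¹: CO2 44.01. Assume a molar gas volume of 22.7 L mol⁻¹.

676 g

n(C2H6) = 215.0 / 22.7 = 9.471 mol
n(O2) = 26.90 mol
n/ν for C2H6 = 9.471/2 = 4.736
n/ν for O2 = 26.90/7 = 3.843
Smallest n/ν is O2 → limiting reagent.
n(CO2) = (4/7) × 26.90 = 15.37 mol
mass = 15.37 × 44.01 = 676.4 g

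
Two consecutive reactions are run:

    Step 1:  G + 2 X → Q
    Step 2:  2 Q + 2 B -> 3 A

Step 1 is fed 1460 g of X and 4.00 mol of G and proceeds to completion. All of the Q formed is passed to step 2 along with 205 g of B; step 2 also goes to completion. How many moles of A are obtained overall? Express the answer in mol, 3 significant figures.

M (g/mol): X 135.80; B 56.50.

5.44 mol

Step 1:
n(X) = 1460 / 135.80 = 10.75 mol
n(G) = 4.000 mol
n/ν for X = 10.75/2 = 5.375
n/ν for G = 4.000/1 = 4.000
Smallest n/ν is G → limiting reagent.
n(Q) produced = (1/1) × 4.000 = 4.000 mol
Step 2:
n(Q) available = 4.000 mol
n(B) = 205.0 / 56.50 = 3.628 mol
n/ν for Q = 4.000/2 = 2.000
n/ν for B = 3.628/2 = 1.814
Smallest n/ν is B → limiting reagent.
n(A) = (3/2) × 3.628 = 5.442 mol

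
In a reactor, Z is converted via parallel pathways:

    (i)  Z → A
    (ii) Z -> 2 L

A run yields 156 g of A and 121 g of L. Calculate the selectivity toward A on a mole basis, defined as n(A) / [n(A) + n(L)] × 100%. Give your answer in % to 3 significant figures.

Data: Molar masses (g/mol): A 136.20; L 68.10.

n(A) = 156 / 136.20 = 1.145 mol
n(L) = 121 / 68.10 = 1.777 mol
selectivity = 1.145/(1.145+1.777) × 100 = 39.19 %

39.2 %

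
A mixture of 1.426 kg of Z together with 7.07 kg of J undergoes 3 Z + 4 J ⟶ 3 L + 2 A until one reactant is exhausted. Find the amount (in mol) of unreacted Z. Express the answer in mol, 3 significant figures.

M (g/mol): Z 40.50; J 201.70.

n(Z) = 1.426×1000 / 40.50 = 35.21 mol
n(J) = 7.070×1000 / 201.70 = 35.05 mol
n/ν for Z = 35.21/3 = 11.74
n/ν for J = 35.05/4 = 8.763
Smallest n/ν is J → limiting reagent.
Z consumed = (3/4) × 35.05 = 26.29 mol
Z remaining = 35.21 − 26.29 = 8.920 mol

8.92 mol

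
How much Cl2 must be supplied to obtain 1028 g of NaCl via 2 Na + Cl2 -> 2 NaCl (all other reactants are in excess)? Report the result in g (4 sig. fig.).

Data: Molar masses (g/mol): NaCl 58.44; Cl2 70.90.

n(NaCl) = 1028 / 58.44 = 17.59 mol
n(Cl2) = (1/2) × 17.59 = 8.795 mol
mass = 8.795 × 70.90 = 623.6 g

623.6 g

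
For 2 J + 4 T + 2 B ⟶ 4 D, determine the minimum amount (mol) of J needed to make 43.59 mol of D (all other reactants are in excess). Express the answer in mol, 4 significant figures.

21.80 mol

n(D) = 43.59 mol
n(J) = (2/4) × 43.59 = 21.80 mol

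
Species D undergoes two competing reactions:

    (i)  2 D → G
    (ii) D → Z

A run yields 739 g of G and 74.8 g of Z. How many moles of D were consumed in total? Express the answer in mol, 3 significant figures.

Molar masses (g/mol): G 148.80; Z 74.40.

10.9 mol

n(G) = 739 / 148.80 = 4.966 mol
n(Z) = 74.8 / 74.40 = 1.005 mol
n(D) via (i) = (2/1)×4.966 = 9.932 mol
n(D) via (ii) = (1/1)×1.005 = 1.005 mol
total n(D) = 9.932 + 1.005 = 10.94 mol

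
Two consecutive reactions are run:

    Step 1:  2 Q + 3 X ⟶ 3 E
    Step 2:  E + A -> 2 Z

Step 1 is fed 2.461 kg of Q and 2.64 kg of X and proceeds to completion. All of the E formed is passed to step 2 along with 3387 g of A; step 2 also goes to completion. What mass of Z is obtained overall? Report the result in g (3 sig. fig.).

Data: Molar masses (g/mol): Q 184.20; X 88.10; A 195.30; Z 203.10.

7040 g

Step 1:
n(Q) = 2.461×1000 / 184.20 = 13.36 mol
n(X) = 2.640×1000 / 88.10 = 29.97 mol
n/ν for Q = 13.36/2 = 6.680
n/ν for X = 29.97/3 = 9.990
Smallest n/ν is Q → limiting reagent.
n(E) produced = (3/2) × 13.36 = 20.04 mol
Step 2:
n(E) available = 20.04 mol
n(A) = 3387 / 195.30 = 17.34 mol
n/ν for E = 20.04/1 = 20.04
n/ν for A = 17.34/1 = 17.34
Smallest n/ν is A → limiting reagent.
n(Z) = (2/1) × 17.34 = 34.68 mol
mass = 34.68 × 203.10 = 7044 g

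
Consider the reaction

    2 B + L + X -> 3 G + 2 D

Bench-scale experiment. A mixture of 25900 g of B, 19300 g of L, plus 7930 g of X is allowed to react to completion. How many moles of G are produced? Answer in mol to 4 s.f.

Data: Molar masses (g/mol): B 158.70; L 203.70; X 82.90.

244.8 mol

n(B) = 25900 / 158.70 = 163.2 mol
n(L) = 19300 / 203.70 = 94.75 mol
n(X) = 7930 / 82.90 = 95.66 mol
n/ν for B = 163.2/2 = 81.60
n/ν for L = 94.75/1 = 94.75
n/ν for X = 95.66/1 = 95.66
Smallest n/ν is B → limiting reagent.
n(G) = (3/2) × 163.2 = 244.8 mol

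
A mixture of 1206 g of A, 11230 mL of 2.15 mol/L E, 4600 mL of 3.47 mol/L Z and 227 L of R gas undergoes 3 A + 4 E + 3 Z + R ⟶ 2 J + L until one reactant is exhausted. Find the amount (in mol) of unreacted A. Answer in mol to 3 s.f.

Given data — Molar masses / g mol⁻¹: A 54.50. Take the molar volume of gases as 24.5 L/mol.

6.17 mol

n(A) = 1206 / 54.50 = 22.13 mol
n(E) = 2.15 × 11230/1000 = 24.14 mol
n(Z) = 3.47 × 4600/1000 = 15.96 mol
n(R) = 227.0 / 24.5 = 9.265 mol
n/ν → A: 7.377, E: 6.035, Z: 5.320, R: 9.265; Z is limiting.
A consumed = (3/3) × 15.96 = 15.96 mol
A remaining = 22.13 − 15.96 = 6.170 mol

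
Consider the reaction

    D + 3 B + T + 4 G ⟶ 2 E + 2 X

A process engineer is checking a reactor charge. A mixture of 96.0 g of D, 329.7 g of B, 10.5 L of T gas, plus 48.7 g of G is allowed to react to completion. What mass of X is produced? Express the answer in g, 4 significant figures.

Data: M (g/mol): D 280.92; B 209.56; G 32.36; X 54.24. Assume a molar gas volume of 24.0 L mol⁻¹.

n(D) = 96.00 / 280.92 = 0.3417 mol
n(B) = 329.7 / 209.56 = 1.573 mol
n(T) = 10.50 / 24.0 = 0.4375 mol
n(G) = 48.70 / 32.36 = 1.505 mol
n/ν for D = 0.3417/1 = 0.3417
n/ν for B = 1.573/3 = 0.5243
n/ν for T = 0.4375/1 = 0.4375
n/ν for G = 1.505/4 = 0.3763
Smallest n/ν is D → limiting reagent.
n(X) = (2/1) × 0.3417 = 0.6834 mol
mass = 0.6834 × 54.24 = 37.07 g

37.07 g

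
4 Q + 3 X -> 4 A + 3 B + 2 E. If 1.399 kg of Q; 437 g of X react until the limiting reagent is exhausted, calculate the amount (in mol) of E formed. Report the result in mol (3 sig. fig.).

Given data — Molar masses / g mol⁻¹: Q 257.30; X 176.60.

n(Q) = 1.399×1000 / 257.30 = 5.437 mol
n(X) = 437.0 / 176.60 = 2.475 mol
n/ν → Q: 1.359, X: 0.8250; X is limiting.
n(E) = (2/3) × 2.475 = 1.650 mol

1.65 mol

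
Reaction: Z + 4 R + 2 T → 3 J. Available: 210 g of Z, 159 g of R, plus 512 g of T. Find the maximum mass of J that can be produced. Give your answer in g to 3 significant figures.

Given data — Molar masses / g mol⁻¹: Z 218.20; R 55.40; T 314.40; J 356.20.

n(Z) = 210.0 / 218.20 = 0.9624 mol
n(R) = 159.0 / 55.40 = 2.870 mol
n(T) = 512.0 / 314.40 = 1.628 mol
n/ν → Z: 0.9624, R: 0.7175, T: 0.8140; R is limiting.
n(J) = (3/4) × 2.870 = 2.153 mol
mass = 2.153 × 356.20 = 766.9 g

767 g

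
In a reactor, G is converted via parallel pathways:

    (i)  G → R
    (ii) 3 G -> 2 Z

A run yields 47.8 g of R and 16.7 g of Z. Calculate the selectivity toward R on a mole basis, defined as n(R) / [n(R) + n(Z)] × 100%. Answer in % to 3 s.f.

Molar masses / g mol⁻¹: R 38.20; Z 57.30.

n(R) = 47.8 / 38.20 = 1.251 mol
n(Z) = 16.7 / 57.30 = 0.2914 mol
selectivity = 1.251/(1.251+0.2914) × 100 = 81.11 %

81.1 %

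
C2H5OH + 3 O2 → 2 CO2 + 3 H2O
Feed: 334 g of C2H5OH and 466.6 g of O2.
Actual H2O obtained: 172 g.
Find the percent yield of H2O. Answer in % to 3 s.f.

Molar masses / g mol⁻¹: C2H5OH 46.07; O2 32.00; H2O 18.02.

65.5 %

n(C2H5OH) = 334.0 / 46.07 = 7.250 mol
n(O2) = 466.6 / 32.00 = 14.58 mol
n/ν for C2H5OH = 7.250/1 = 7.250
n/ν for O2 = 14.58/3 = 4.860
Smallest n/ν is O2 → limiting reagent.
theoretical n(H2O) = (3/3) × 14.58 = 14.58 mol → 262.7 g
% yield = 172 / 262.7 × 100 = 65.47 %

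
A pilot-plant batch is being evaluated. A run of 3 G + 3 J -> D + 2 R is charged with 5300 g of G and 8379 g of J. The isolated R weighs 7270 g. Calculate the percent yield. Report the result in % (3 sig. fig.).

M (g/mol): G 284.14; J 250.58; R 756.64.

n(G) = 5300 / 284.14 = 18.65 mol
n(J) = 8379 / 250.58 = 33.44 mol
n/ν → G: 6.217, J: 11.15; G is limiting.
theoretical n(R) = (2/3) × 18.65 = 12.43 mol → 9405 g
% yield = 7270 / 9405 × 100 = 77.30 %

77.3 %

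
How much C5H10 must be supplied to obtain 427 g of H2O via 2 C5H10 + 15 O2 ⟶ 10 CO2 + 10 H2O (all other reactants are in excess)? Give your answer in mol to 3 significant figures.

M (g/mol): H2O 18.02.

4.74 mol

n(H2O) = 427 / 18.02 = 23.70 mol
n(C5H10) = (2/10) × 23.70 = 4.740 mol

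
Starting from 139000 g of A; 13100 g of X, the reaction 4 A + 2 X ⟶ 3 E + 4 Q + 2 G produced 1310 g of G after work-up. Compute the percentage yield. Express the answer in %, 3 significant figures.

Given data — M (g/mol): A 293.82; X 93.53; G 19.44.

48.1 %

n(A) = 139000 / 293.82 = 473.1 mol
n(X) = 13100 / 93.53 = 140.1 mol
n/ν → A: 118.3, X: 70.05; X is limiting.
theoretical n(G) = (2/2) × 140.1 = 140.1 mol → 2724 g
% yield = 1310 / 2724 × 100 = 48.09 %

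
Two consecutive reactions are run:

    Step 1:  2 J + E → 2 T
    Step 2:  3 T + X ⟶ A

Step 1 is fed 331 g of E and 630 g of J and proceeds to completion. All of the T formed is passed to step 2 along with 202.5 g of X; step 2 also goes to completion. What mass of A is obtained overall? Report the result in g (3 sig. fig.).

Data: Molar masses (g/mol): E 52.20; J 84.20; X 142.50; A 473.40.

Step 1:
n(E) = 331.0 / 52.20 = 6.341 mol
n(J) = 630.0 / 84.20 = 7.482 mol
n/ν for E = 6.341/1 = 6.341
n/ν for J = 7.482/2 = 3.741
Smallest n/ν is J → limiting reagent.
n(T) produced = (2/2) × 7.482 = 7.482 mol
Step 2:
n(T) available = 7.482 mol
n(X) = 202.5 / 142.50 = 1.421 mol
n/ν for T = 7.482/3 = 2.494
n/ν for X = 1.421/1 = 1.421
Smallest n/ν is X → limiting reagent.
n(A) = (1/1) × 1.421 = 1.421 mol
mass = 1.421 × 473.40 = 672.7 g

673 g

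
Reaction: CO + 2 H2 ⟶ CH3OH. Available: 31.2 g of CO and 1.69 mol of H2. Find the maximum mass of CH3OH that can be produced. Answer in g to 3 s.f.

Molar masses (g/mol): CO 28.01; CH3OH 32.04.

n(CO) = 31.20 / 28.01 = 1.114 mol
n(H2) = 1.690 mol
n/ν for CO = 1.114/1 = 1.114
n/ν for H2 = 1.690/2 = 0.8450
Smallest n/ν is H2 → limiting reagent.
n(CH3OH) = (1/2) × 1.690 = 0.8450 mol
mass = 0.8450 × 32.04 = 27.07 g

27.1 g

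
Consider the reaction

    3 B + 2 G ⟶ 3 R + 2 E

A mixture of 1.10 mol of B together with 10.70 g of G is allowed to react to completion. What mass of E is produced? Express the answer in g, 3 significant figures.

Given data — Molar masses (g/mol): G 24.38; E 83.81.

36.8 g

n(B) = 1.100 mol
n(G) = 10.70 / 24.38 = 0.4389 mol
n/ν → B: 0.3667, G: 0.2195; G is limiting.
n(E) = (2/2) × 0.4389 = 0.4389 mol
mass = 0.4389 × 83.81 = 36.78 g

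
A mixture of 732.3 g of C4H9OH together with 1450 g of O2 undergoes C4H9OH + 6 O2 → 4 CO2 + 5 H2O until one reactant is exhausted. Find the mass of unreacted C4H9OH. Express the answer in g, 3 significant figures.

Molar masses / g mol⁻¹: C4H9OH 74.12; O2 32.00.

173 g

n(C4H9OH) = 732.3 / 74.12 = 9.880 mol
n(O2) = 1450 / 32.00 = 45.31 mol
n/ν → C4H9OH: 9.880, O2: 7.552; O2 is limiting.
C4H9OH consumed = (1/6) × 45.31 = 7.552 mol
C4H9OH remaining = 9.880 − 7.552 = 2.328 mol
mass = 2.328 × 74.12 = 172.6 g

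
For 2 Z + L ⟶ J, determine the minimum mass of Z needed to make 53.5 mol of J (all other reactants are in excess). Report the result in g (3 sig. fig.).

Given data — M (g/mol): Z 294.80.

n(J) = 53.50 mol
n(Z) = (2/1) × 53.50 = 107.0 mol
mass = 107.0 × 294.80 = 31540 g

31500 g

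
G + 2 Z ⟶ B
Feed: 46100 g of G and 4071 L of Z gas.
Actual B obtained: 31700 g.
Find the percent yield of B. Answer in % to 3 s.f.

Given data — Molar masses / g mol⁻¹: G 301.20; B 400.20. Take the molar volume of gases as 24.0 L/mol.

93.4 %

n(G) = 46100 / 301.20 = 153.1 mol
n(Z) = 4071 / 24.0 = 169.6 mol
n/ν for G = 153.1/1 = 153.1
n/ν for Z = 169.6/2 = 84.80
Smallest n/ν is Z → limiting reagent.
theoretical n(B) = (1/2) × 169.6 = 84.80 mol → 33940 g
% yield = 31700 / 33940 × 100 = 93.40 %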